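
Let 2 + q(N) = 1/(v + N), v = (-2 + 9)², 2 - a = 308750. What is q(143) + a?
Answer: -59279999/192 ≈ -3.0875e+5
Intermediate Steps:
a = -308748 (a = 2 - 1*308750 = 2 - 308750 = -308748)
v = 49 (v = 7² = 49)
q(N) = -2 + 1/(49 + N)
q(143) + a = (-97 - 2*143)/(49 + 143) - 308748 = (-97 - 286)/192 - 308748 = (1/192)*(-383) - 308748 = -383/192 - 308748 = -59279999/192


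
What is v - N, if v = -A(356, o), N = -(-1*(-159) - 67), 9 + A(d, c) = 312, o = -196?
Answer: -211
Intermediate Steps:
A(d, c) = 303 (A(d, c) = -9 + 312 = 303)
N = -92 (N = -(159 - 67) = -1*92 = -92)
v = -303 (v = -1*303 = -303)
v - N = -303 - 1*(-92) = -303 + 92 = -211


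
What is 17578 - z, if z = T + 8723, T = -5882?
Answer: 14737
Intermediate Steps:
z = 2841 (z = -5882 + 8723 = 2841)
17578 - z = 17578 - 1*2841 = 17578 - 2841 = 14737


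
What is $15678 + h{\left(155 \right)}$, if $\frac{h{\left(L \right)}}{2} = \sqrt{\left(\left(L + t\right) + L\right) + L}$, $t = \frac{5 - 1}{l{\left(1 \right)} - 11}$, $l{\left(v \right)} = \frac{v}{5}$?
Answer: $15678 + \frac{2 \sqrt{37635}}{9} \approx 15721.0$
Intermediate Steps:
$l{\left(v \right)} = \frac{v}{5}$ ($l{\left(v \right)} = v \frac{1}{5} = \frac{v}{5}$)
$t = - \frac{10}{27}$ ($t = \frac{5 - 1}{\frac{1}{5} \cdot 1 - 11} = \frac{4}{\frac{1}{5} - 11} = \frac{4}{- \frac{54}{5}} = 4 \left(- \frac{5}{54}\right) = - \frac{10}{27} \approx -0.37037$)
$h{\left(L \right)} = 2 \sqrt{- \frac{10}{27} + 3 L}$ ($h{\left(L \right)} = 2 \sqrt{\left(\left(L - \frac{10}{27}\right) + L\right) + L} = 2 \sqrt{\left(\left(- \frac{10}{27} + L\right) + L\right) + L} = 2 \sqrt{\left(- \frac{10}{27} + 2 L\right) + L} = 2 \sqrt{- \frac{10}{27} + 3 L}$)
$15678 + h{\left(155 \right)} = 15678 + \frac{2 \sqrt{-30 + 243 \cdot 155}}{9} = 15678 + \frac{2 \sqrt{-30 + 37665}}{9} = 15678 + \frac{2 \sqrt{37635}}{9}$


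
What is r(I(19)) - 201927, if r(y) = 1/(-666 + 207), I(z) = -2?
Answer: -92684494/459 ≈ -2.0193e+5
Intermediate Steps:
r(y) = -1/459 (r(y) = 1/(-459) = -1/459)
r(I(19)) - 201927 = -1/459 - 201927 = -92684494/459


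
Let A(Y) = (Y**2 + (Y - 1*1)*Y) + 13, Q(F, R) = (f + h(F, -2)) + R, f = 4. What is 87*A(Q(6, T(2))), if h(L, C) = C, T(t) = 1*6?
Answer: 11571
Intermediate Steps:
T(t) = 6
Q(F, R) = 2 + R (Q(F, R) = (4 - 2) + R = 2 + R)
A(Y) = 13 + Y**2 + Y*(-1 + Y) (A(Y) = (Y**2 + (Y - 1)*Y) + 13 = (Y**2 + (-1 + Y)*Y) + 13 = (Y**2 + Y*(-1 + Y)) + 13 = 13 + Y**2 + Y*(-1 + Y))
87*A(Q(6, T(2))) = 87*(13 - (2 + 6) + 2*(2 + 6)**2) = 87*(13 - 1*8 + 2*8**2) = 87*(13 - 8 + 2*64) = 87*(13 - 8 + 128) = 87*133 = 11571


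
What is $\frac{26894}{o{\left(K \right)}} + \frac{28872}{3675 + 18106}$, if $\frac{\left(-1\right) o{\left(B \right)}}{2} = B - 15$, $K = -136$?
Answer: $\frac{297248779}{3288931} \approx 90.379$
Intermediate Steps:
$o{\left(B \right)} = 30 - 2 B$ ($o{\left(B \right)} = - 2 \left(B - 15\right) = - 2 \left(-15 + B\right) = 30 - 2 B$)
$\frac{26894}{o{\left(K \right)}} + \frac{28872}{3675 + 18106} = \frac{26894}{30 - -272} + \frac{28872}{3675 + 18106} = \frac{26894}{30 + 272} + \frac{28872}{21781} = \frac{26894}{302} + 28872 \cdot \frac{1}{21781} = 26894 \cdot \frac{1}{302} + \frac{28872}{21781} = \frac{13447}{151} + \frac{28872}{21781} = \frac{297248779}{3288931}$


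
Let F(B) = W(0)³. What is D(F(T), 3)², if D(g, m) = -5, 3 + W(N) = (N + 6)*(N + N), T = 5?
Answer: 25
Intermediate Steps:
W(N) = -3 + 2*N*(6 + N) (W(N) = -3 + (N + 6)*(N + N) = -3 + (6 + N)*(2*N) = -3 + 2*N*(6 + N))
F(B) = -27 (F(B) = (-3 + 2*0² + 12*0)³ = (-3 + 2*0 + 0)³ = (-3 + 0 + 0)³ = (-3)³ = -27)
D(F(T), 3)² = (-5)² = 25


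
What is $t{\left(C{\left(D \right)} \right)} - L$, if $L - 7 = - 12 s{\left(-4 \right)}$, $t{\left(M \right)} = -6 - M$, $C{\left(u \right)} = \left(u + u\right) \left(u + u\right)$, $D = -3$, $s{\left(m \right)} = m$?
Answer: $-97$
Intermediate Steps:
$C{\left(u \right)} = 4 u^{2}$ ($C{\left(u \right)} = 2 u 2 u = 4 u^{2}$)
$L = 55$ ($L = 7 - -48 = 7 + 48 = 55$)
$t{\left(C{\left(D \right)} \right)} - L = \left(-6 - 4 \left(-3\right)^{2}\right) - 55 = \left(-6 - 4 \cdot 9\right) - 55 = \left(-6 - 36\right) - 55 = -42 - 55 = -97$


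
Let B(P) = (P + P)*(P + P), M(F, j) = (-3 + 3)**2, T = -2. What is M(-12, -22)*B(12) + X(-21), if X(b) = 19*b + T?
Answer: -401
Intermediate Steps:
M(F, j) = 0 (M(F, j) = 0**2 = 0)
B(P) = 4*P**2 (B(P) = (2*P)*(2*P) = 4*P**2)
X(b) = -2 + 19*b (X(b) = 19*b - 2 = -2 + 19*b)
M(-12, -22)*B(12) + X(-21) = 0*(4*12**2) + (-2 + 19*(-21)) = 0*(4*144) + (-2 - 399) = 0*576 - 401 = 0 - 401 = -401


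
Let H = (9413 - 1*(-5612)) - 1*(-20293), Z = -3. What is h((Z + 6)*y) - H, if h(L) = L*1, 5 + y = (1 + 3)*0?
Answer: -35333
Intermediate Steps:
y = -5 (y = -5 + (1 + 3)*0 = -5 + 4*0 = -5 + 0 = -5)
h(L) = L
H = 35318 (H = (9413 + 5612) + 20293 = 15025 + 20293 = 35318)
h((Z + 6)*y) - H = (-3 + 6)*(-5) - 1*35318 = 3*(-5) - 35318 = -15 - 35318 = -35333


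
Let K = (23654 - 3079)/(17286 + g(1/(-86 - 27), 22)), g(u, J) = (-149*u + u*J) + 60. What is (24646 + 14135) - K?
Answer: 3040686430/78409 ≈ 38780.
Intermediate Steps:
g(u, J) = 60 - 149*u + J*u (g(u, J) = (-149*u + J*u) + 60 = 60 - 149*u + J*u)
K = 92999/78409 (K = (23654 - 3079)/(17286 + (60 - 149/(-86 - 27) + 22/(-86 - 27))) = 20575/(17286 + (60 - 149/(-113) + 22/(-113))) = 20575/(17286 + (60 - 149*(-1/113) + 22*(-1/113))) = 20575/(17286 + (60 + 149/113 - 22/113)) = 20575/(17286 + 6907/113) = 20575/(1960225/113) = 20575*(113/1960225) = 92999/78409 ≈ 1.1861)
(24646 + 14135) - K = (24646 + 14135) - 1*92999/78409 = 38781 - 92999/78409 = 3040686430/78409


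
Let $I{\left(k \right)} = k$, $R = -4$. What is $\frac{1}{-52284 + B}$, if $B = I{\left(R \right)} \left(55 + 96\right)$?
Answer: $- \frac{1}{52888} \approx -1.8908 \cdot 10^{-5}$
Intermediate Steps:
$B = -604$ ($B = - 4 \left(55 + 96\right) = \left(-4\right) 151 = -604$)
$\frac{1}{-52284 + B} = \frac{1}{-52284 - 604} = \frac{1}{-52888} = - \frac{1}{52888}$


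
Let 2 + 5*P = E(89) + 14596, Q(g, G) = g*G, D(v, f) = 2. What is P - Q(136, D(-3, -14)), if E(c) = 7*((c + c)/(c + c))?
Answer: 13241/5 ≈ 2648.2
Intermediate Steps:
E(c) = 7 (E(c) = 7*((2*c)/((2*c))) = 7*((2*c)*(1/(2*c))) = 7*1 = 7)
Q(g, G) = G*g
P = 14601/5 (P = -⅖ + (7 + 14596)/5 = -⅖ + (⅕)*14603 = -⅖ + 14603/5 = 14601/5 ≈ 2920.2)
P - Q(136, D(-3, -14)) = 14601/5 - 2*136 = 14601/5 - 1*272 = 14601/5 - 272 = 13241/5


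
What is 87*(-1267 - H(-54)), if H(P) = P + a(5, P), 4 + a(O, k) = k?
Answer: -100485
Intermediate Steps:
a(O, k) = -4 + k
H(P) = -4 + 2*P (H(P) = P + (-4 + P) = -4 + 2*P)
87*(-1267 - H(-54)) = 87*(-1267 - (-4 + 2*(-54))) = 87*(-1267 - (-4 - 108)) = 87*(-1267 - 1*(-112)) = 87*(-1267 + 112) = 87*(-1155) = -100485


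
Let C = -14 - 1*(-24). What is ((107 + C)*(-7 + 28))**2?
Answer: 6036849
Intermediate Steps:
C = 10 (C = -14 + 24 = 10)
((107 + C)*(-7 + 28))**2 = ((107 + 10)*(-7 + 28))**2 = (117*21)**2 = 2457**2 = 6036849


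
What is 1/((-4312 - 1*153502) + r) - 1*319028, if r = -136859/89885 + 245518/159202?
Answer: -360230119001304808037/1129148911675934 ≈ -3.1903e+5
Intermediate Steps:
r = 140079456/7154935885 (r = -136859*1/89885 + 245518*(1/159202) = -136859/89885 + 122759/79601 = 140079456/7154935885 ≈ 0.019578)
1/((-4312 - 1*153502) + r) - 1*319028 = 1/((-4312 - 1*153502) + 140079456/7154935885) - 1*319028 = 1/((-4312 - 153502) + 140079456/7154935885) - 319028 = 1/(-157814 + 140079456/7154935885) - 319028 = 1/(-1129148911675934/7154935885) - 319028 = -7154935885/1129148911675934 - 319028 = -360230119001304808037/1129148911675934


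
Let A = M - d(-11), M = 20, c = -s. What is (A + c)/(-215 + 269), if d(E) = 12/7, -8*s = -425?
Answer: -1951/3024 ≈ -0.64517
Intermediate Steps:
s = 425/8 (s = -1/8*(-425) = 425/8 ≈ 53.125)
c = -425/8 (c = -1*425/8 = -425/8 ≈ -53.125)
d(E) = 12/7 (d(E) = 12*(1/7) = 12/7)
A = 128/7 (A = 20 - 1*12/7 = 20 - 12/7 = 128/7 ≈ 18.286)
(A + c)/(-215 + 269) = (128/7 - 425/8)/(-215 + 269) = -1951/56/54 = -1951/56*1/54 = -1951/3024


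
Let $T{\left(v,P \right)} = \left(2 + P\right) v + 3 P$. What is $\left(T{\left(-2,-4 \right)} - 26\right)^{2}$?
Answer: $1156$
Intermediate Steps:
$T{\left(v,P \right)} = 3 P + v \left(2 + P\right)$ ($T{\left(v,P \right)} = v \left(2 + P\right) + 3 P = 3 P + v \left(2 + P\right)$)
$\left(T{\left(-2,-4 \right)} - 26\right)^{2} = \left(\left(2 \left(-2\right) + 3 \left(-4\right) - -8\right) - 26\right)^{2} = \left(\left(-4 - 12 + 8\right) - 26\right)^{2} = \left(-8 - 26\right)^{2} = \left(-34\right)^{2} = 1156$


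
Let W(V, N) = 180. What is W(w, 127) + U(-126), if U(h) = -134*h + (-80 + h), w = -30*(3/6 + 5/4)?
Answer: 16858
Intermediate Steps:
w = -105/2 (w = -30*(3*(⅙) + 5*(¼)) = -30*(½ + 5/4) = -30*7/4 = -105/2 ≈ -52.500)
U(h) = -80 - 133*h
W(w, 127) + U(-126) = 180 + (-80 - 133*(-126)) = 180 + (-80 + 16758) = 180 + 16678 = 16858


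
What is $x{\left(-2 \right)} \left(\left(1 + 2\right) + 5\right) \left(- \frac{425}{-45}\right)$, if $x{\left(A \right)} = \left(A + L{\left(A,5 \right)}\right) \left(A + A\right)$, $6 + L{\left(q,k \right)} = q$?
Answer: $\frac{27200}{9} \approx 3022.2$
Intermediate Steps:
$L{\left(q,k \right)} = -6 + q$
$x{\left(A \right)} = 2 A \left(-6 + 2 A\right)$ ($x{\left(A \right)} = \left(A + \left(-6 + A\right)\right) \left(A + A\right) = \left(-6 + 2 A\right) 2 A = 2 A \left(-6 + 2 A\right)$)
$x{\left(-2 \right)} \left(\left(1 + 2\right) + 5\right) \left(- \frac{425}{-45}\right) = 4 \left(-2\right) \left(-3 - 2\right) \left(\left(1 + 2\right) + 5\right) \left(- \frac{425}{-45}\right) = 4 \left(-2\right) \left(-5\right) \left(3 + 5\right) \left(\left(-425\right) \left(- \frac{1}{45}\right)\right) = 40 \cdot 8 \cdot \frac{85}{9} = 320 \cdot \frac{85}{9} = \frac{27200}{9}$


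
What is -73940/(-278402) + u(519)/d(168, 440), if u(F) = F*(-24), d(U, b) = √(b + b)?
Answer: 36970/139201 - 3114*√55/55 ≈ -419.63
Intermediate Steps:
d(U, b) = √2*√b (d(U, b) = √(2*b) = √2*√b)
u(F) = -24*F
-73940/(-278402) + u(519)/d(168, 440) = -73940/(-278402) + (-24*519)/((√2*√440)) = -73940*(-1/278402) - 12456*√55/220 = 36970/139201 - 12456*√55/220 = 36970/139201 - 3114*√55/55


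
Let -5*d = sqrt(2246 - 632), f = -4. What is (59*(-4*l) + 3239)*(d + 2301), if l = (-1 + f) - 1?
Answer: 10711155 - 931*sqrt(1614) ≈ 1.0674e+7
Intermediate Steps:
l = -6 (l = (-1 - 4) - 1 = -5 - 1 = -6)
d = -sqrt(1614)/5 (d = -sqrt(2246 - 632)/5 = -sqrt(1614)/5 ≈ -8.0349)
(59*(-4*l) + 3239)*(d + 2301) = (59*(-4*(-6)) + 3239)*(-sqrt(1614)/5 + 2301) = (59*24 + 3239)*(2301 - sqrt(1614)/5) = (1416 + 3239)*(2301 - sqrt(1614)/5) = 4655*(2301 - sqrt(1614)/5) = 10711155 - 931*sqrt(1614)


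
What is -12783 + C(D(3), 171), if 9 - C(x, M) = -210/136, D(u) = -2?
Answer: -868527/68 ≈ -12772.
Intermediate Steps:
C(x, M) = 717/68 (C(x, M) = 9 - (-210)/136 = 9 - 1*(-105/68) = 9 + 105/68 = 717/68)
-12783 + C(D(3), 171) = -12783 + 717/68 = -868527/68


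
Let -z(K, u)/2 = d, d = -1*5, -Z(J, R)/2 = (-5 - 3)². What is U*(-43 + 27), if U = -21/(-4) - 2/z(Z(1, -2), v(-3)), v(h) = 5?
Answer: -404/5 ≈ -80.800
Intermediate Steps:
Z(J, R) = -128 (Z(J, R) = -2*(-5 - 3)² = -2*(-8)² = -2*64 = -128)
d = -5
z(K, u) = 10 (z(K, u) = -2*(-5) = 10)
U = 101/20 (U = -21/(-4) - 2/10 = -21*(-¼) - 2*⅒ = 21/4 - ⅕ = 101/20 ≈ 5.0500)
U*(-43 + 27) = 101*(-43 + 27)/20 = (101/20)*(-16) = -404/5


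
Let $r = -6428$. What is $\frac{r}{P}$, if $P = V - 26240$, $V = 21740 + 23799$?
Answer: $- \frac{6428}{19299} \approx -0.33307$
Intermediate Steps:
$V = 45539$
$P = 19299$ ($P = 45539 - 26240 = 19299$)
$\frac{r}{P} = - \frac{6428}{19299}$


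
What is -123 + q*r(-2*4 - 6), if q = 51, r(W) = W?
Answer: -837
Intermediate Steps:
-123 + q*r(-2*4 - 6) = -123 + 51*(-2*4 - 6) = -123 + 51*(-8 - 6) = -123 + 51*(-14) = -123 - 714 = -837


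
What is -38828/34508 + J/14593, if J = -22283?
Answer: -333889692/125893811 ≈ -2.6522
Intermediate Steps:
-38828/34508 + J/14593 = -38828/34508 - 22283/14593 = -38828*1/34508 - 22283*1/14593 = -9707/8627 - 22283/14593 = -333889692/125893811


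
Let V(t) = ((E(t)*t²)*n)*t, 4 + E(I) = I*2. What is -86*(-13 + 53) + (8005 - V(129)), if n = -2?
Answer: 1090522577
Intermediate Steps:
E(I) = -4 + 2*I (E(I) = -4 + I*2 = -4 + 2*I)
V(t) = -2*t³*(-4 + 2*t) (V(t) = (((-4 + 2*t)*t²)*(-2))*t = ((t²*(-4 + 2*t))*(-2))*t = (-2*t²*(-4 + 2*t))*t = -2*t³*(-4 + 2*t))
-86*(-13 + 53) + (8005 - V(129)) = -86*(-13 + 53) + (8005 - 4*129³*(2 - 1*129)) = -86*40 + (8005 - 4*2146689*(2 - 129)) = -3440 + (8005 - 4*2146689*(-127)) = -3440 + (8005 - 1*(-1090518012)) = -3440 + (8005 + 1090518012) = -3440 + 1090526017 = 1090522577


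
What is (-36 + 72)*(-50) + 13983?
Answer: 12183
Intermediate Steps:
(-36 + 72)*(-50) + 13983 = 36*(-50) + 13983 = -1800 + 13983 = 12183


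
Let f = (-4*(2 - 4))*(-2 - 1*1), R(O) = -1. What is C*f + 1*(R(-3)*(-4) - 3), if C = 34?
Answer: -815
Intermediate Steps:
f = -24 (f = (-4*(-2))*(-2 - 1) = 8*(-3) = -24)
C*f + 1*(R(-3)*(-4) - 3) = 34*(-24) + 1*(-1*(-4) - 3) = -816 + 1*(4 - 3) = -816 + 1*1 = -816 + 1 = -815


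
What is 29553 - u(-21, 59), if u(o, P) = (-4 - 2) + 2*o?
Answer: 29601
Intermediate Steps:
u(o, P) = -6 + 2*o
29553 - u(-21, 59) = 29553 - (-6 + 2*(-21)) = 29553 - (-6 - 42) = 29553 - 1*(-48) = 29553 + 48 = 29601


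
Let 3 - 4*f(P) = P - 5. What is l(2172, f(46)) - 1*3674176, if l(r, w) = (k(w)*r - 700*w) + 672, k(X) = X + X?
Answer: -3708122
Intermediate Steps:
k(X) = 2*X
f(P) = 2 - P/4 (f(P) = 3/4 - (P - 5)/4 = 3/4 - (-5 + P)/4 = 3/4 + (5/4 - P/4) = 2 - P/4)
l(r, w) = 672 - 700*w + 2*r*w (l(r, w) = ((2*w)*r - 700*w) + 672 = (2*r*w - 700*w) + 672 = (-700*w + 2*r*w) + 672 = 672 - 700*w + 2*r*w)
l(2172, f(46)) - 1*3674176 = (672 - 700*(2 - 1/4*46) + 2*2172*(2 - 1/4*46)) - 1*3674176 = (672 - 700*(2 - 23/2) + 2*2172*(2 - 23/2)) - 3674176 = (672 - 700*(-19/2) + 2*2172*(-19/2)) - 3674176 = (672 + 6650 - 41268) - 3674176 = -33946 - 3674176 = -3708122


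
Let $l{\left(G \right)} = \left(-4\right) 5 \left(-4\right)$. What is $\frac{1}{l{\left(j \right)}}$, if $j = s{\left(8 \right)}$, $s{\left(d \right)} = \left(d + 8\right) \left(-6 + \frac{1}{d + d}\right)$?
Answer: $\frac{1}{80} \approx 0.0125$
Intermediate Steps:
$s{\left(d \right)} = \left(-6 + \frac{1}{2 d}\right) \left(8 + d\right)$ ($s{\left(d \right)} = \left(8 + d\right) \left(-6 + \frac{1}{2 d}\right) = \left(-6 + \frac{1}{2 d}\right) \left(8 + d\right)$)
$j = -95$ ($j = - \frac{95}{2} - 48 + \frac{4}{8} = - \frac{95}{2} - 48 + 4 \cdot \frac{1}{8} = - \frac{95}{2} - 48 + \frac{1}{2} = -95$)
$l{\left(G \right)} = 80$ ($l{\left(G \right)} = \left(-20\right) \left(-4\right) = 80$)
$\frac{1}{l{\left(j \right)}} = \frac{1}{80}$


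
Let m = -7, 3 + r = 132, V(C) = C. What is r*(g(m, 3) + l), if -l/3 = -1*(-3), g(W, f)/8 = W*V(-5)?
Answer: 34959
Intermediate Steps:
r = 129 (r = -3 + 132 = 129)
g(W, f) = -40*W (g(W, f) = 8*(W*(-5)) = 8*(-5*W) = -40*W)
l = -9 (l = -(-3)*(-3) = -3*3 = -9)
r*(g(m, 3) + l) = 129*(-40*(-7) - 9) = 129*(280 - 9) = 129*271 = 34959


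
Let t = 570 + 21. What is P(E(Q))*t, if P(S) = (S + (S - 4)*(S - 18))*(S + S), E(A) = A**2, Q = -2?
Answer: 18912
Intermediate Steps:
P(S) = 2*S*(S + (-18 + S)*(-4 + S)) (P(S) = (S + (-4 + S)*(-18 + S))*(2*S) = (S + (-18 + S)*(-4 + S))*(2*S) = 2*S*(S + (-18 + S)*(-4 + S)))
t = 591
P(E(Q))*t = (2*(-2)**2*(72 + ((-2)**2)**2 - 21*(-2)**2))*591 = (2*4*(72 + 4**2 - 21*4))*591 = (2*4*(72 + 16 - 84))*591 = (2*4*4)*591 = 32*591 = 18912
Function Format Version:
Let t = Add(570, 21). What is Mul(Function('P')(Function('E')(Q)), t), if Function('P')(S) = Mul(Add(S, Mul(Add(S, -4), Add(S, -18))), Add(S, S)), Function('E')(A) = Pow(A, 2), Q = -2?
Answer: 18912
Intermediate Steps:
Function('P')(S) = Mul(2, S, Add(S, Mul(Add(-18, S), Add(-4, S)))) (Function('P')(S) = Mul(Add(S, Mul(Add(-4, S), Add(-18, S))), Mul(2, S)) = Mul(Add(S, Mul(Add(-18, S), Add(-4, S))), Mul(2, S)) = Mul(2, S, Add(S, Mul(Add(-18, S), Add(-4, S)))))
t = 591
Mul(Function('P')(Function('E')(Q)), t) = Mul(Mul(2, Pow(-2, 2), Add(72, Pow(Pow(-2, 2), 2), Mul(-21, Pow(-2, 2)))), 591) = Mul(Mul(2, 4, Add(72, Pow(4, 2), Mul(-21, 4))), 591) = Mul(Mul(2, 4, Add(72, 16, -84)), 591) = Mul(Mul(2, 4, 4), 591) = Mul(32, 591) = 18912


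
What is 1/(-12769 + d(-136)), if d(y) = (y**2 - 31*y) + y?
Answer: 1/9807 ≈ 0.00010197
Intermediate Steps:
d(y) = y**2 - 30*y
1/(-12769 + d(-136)) = 1/(-12769 - 136*(-30 - 136)) = 1/(-12769 - 136*(-166)) = 1/(-12769 + 22576) = 1/9807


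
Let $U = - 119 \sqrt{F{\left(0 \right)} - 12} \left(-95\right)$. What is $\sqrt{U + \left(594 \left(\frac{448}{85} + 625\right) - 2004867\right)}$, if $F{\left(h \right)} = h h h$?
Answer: $\frac{\sqrt{-11780263305 + 163357250 i \sqrt{3}}}{85} \approx 15.333 + 1277.0 i$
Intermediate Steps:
$F{\left(h \right)} = h^{3}$ ($F{\left(h \right)} = h^{2} h = h^{3}$)
$U = 22610 i \sqrt{3}$ ($U = - 119 \sqrt{0^{3} - 12} \left(-95\right) = - 119 \sqrt{0 - 12} \left(-95\right) = - 119 \sqrt{-12} \left(-95\right) = - 119 \cdot 2 i \sqrt{3} \left(-95\right) = - 238 i \sqrt{3} \left(-95\right) = 22610 i \sqrt{3} \approx 39162.0 i$)
$\sqrt{U + \left(594 \left(\frac{448}{85} + 625\right) - 2004867\right)} = \sqrt{22610 i \sqrt{3} + \left(594 \left(\frac{448}{85} + 625\right) - 2004867\right)} = \sqrt{22610 i \sqrt{3} - \left(2004867 - 594 \left(448 \cdot \frac{1}{85} + 625\right)\right)} = \sqrt{22610 i \sqrt{3} - \left(2004867 - 594 \left(\frac{448}{85} + 625\right)\right)} = \sqrt{22610 i \sqrt{3} + \left(594 \cdot \frac{53573}{85} - 2004867\right)} = \sqrt{22610 i \sqrt{3} + \left(\frac{31822362}{85} - 2004867\right)} = \sqrt{22610 i \sqrt{3} - \frac{138591333}{85}} = \sqrt{- \frac{138591333}{85} + 22610 i \sqrt{3}}$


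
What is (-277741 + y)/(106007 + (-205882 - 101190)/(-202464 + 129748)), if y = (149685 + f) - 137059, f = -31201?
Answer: -5386728564/1927178021 ≈ -2.7951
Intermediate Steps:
y = -18575 (y = (149685 - 31201) - 137059 = 118484 - 137059 = -18575)
(-277741 + y)/(106007 + (-205882 - 101190)/(-202464 + 129748)) = (-277741 - 18575)/(106007 + (-205882 - 101190)/(-202464 + 129748)) = -296316/(106007 - 307072/(-72716)) = -296316/(106007 - 307072*(-1/72716)) = -296316/(106007 + 76768/18179) = -296316/1927178021/18179 = -296316*18179/1927178021 = -5386728564/1927178021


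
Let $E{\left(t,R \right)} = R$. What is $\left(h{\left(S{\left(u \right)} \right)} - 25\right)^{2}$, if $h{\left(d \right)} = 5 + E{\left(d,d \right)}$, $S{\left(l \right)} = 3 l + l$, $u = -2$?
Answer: $784$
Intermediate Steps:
$S{\left(l \right)} = 4 l$
$h{\left(d \right)} = 5 + d$
$\left(h{\left(S{\left(u \right)} \right)} - 25\right)^{2} = \left(\left(5 + 4 \left(-2\right)\right) - 25\right)^{2} = \left(\left(5 - 8\right) - 25\right)^{2} = \left(-3 - 25\right)^{2} = \left(-28\right)^{2} = 784$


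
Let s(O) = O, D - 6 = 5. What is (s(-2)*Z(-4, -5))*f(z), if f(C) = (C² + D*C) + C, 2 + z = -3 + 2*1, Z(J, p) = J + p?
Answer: -486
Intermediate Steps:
D = 11 (D = 6 + 5 = 11)
z = -3 (z = -2 + (-3 + 2*1) = -2 + (-3 + 2) = -2 - 1 = -3)
f(C) = C² + 12*C (f(C) = (C² + 11*C) + C = C² + 12*C)
(s(-2)*Z(-4, -5))*f(z) = (-2*(-4 - 5))*(-3*(12 - 3)) = (-2*(-9))*(-3*9) = 18*(-27) = -486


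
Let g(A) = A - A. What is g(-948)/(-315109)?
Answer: 0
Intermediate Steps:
g(A) = 0
g(-948)/(-315109) = 0/(-315109) = 0*(-1/315109) = 0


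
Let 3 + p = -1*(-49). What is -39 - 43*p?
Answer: -2017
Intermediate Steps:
p = 46 (p = -3 - 1*(-49) = -3 + 49 = 46)
-39 - 43*p = -39 - 43*46 = -39 - 1978 = -2017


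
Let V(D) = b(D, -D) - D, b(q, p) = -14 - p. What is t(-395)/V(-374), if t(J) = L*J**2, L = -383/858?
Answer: 59757575/12012 ≈ 4974.8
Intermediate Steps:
L = -383/858 (L = -383*1/858 = -383/858 ≈ -0.44639)
V(D) = -14 (V(D) = (-14 - (-1)*D) - D = (-14 + D) - D = -14)
t(J) = -383*J**2/858
t(-395)/V(-374) = -383/858*(-395)**2/(-14) = -383/858*156025*(-1/14) = -59757575/858*(-1/14) = 59757575/12012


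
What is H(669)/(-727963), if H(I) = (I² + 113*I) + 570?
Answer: -523728/727963 ≈ -0.71944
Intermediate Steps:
H(I) = 570 + I² + 113*I
H(669)/(-727963) = (570 + 669² + 113*669)/(-727963) = (570 + 447561 + 75597)*(-1/727963) = 523728*(-1/727963) = -523728/727963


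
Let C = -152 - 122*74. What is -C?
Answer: 9180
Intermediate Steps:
C = -9180 (C = -152 - 9028 = -9180)
-C = -1*(-9180) = 9180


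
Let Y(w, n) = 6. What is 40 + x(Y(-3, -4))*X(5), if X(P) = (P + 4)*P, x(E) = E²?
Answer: 1660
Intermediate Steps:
X(P) = P*(4 + P) (X(P) = (4 + P)*P = P*(4 + P))
40 + x(Y(-3, -4))*X(5) = 40 + 6²*(5*(4 + 5)) = 40 + 36*(5*9) = 40 + 36*45 = 40 + 1620 = 1660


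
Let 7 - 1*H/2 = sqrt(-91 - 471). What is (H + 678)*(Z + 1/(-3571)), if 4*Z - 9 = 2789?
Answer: 1728556142/3571 - 4995827*I*sqrt(562)/3571 ≈ 4.8405e+5 - 33165.0*I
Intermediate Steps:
Z = 1399/2 (Z = 9/4 + (1/4)*2789 = 9/4 + 2789/4 = 1399/2 ≈ 699.50)
H = 14 - 2*I*sqrt(562) (H = 14 - 2*sqrt(-91 - 471) = 14 - 2*I*sqrt(562) ≈ 14.0 - 47.413*I)
(H + 678)*(Z + 1/(-3571)) = ((14 - 2*I*sqrt(562)) + 678)*(1399/2 + 1/(-3571)) = (692 - 2*I*sqrt(562))*(1399/2 - 1/3571) = (692 - 2*I*sqrt(562))*(4995827/7142) = 1728556142/3571 - 4995827*I*sqrt(562)/3571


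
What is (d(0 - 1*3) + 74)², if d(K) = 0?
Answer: 5476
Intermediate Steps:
(d(0 - 1*3) + 74)² = (0 + 74)² = 74² = 5476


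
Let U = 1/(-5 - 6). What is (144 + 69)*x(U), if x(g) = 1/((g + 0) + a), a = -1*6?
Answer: -2343/67 ≈ -34.970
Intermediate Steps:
U = -1/11 (U = 1/(-11) = -1/11 ≈ -0.090909)
a = -6
x(g) = 1/(-6 + g) (x(g) = 1/((g + 0) - 6) = 1/(g - 6) = 1/(-6 + g))
(144 + 69)*x(U) = (144 + 69)/(-6 - 1/11) = 213/(-67/11) = 213*(-11/67) = -2343/67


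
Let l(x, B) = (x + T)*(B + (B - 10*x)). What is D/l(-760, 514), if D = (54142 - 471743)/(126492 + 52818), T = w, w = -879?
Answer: 417601/2535675068520 ≈ 1.6469e-7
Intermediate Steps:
T = -879
D = -417601/179310 ≈ -2.3289
l(x, B) = (-879 + x)*(-10*x + 2*B) (l(x, B) = (x - 879)*(B + (B - 10*x)) = (-879 + x)*(-10*x + 2*B))
D/l(-760, 514) = -417601/(179310*(-1758*514 - 10*(-760)² + 8790*(-760) + 2*514*(-760))) = -417601/(179310*(-903612 - 10*577600 - 6680400 - 781280)) = -417601/(179310*(-903612 - 5776000 - 6680400 - 781280)) = -417601/179310/(-14141292) = -417601/179310*(-1/14141292) = 417601/2535675068520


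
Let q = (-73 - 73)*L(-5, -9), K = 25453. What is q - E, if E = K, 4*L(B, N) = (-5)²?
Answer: -52731/2 ≈ -26366.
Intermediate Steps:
L(B, N) = 25/4 (L(B, N) = (¼)*(-5)² = (¼)*25 = 25/4)
q = -1825/2 (q = (-73 - 73)*(25/4) = -146*25/4 = -1825/2 ≈ -912.50)
E = 25453
q - E = -1825/2 - 1*25453 = -1825/2 - 25453 = -52731/2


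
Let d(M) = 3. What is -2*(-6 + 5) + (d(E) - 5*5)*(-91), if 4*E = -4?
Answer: 2004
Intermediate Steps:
E = -1 (E = (1/4)*(-4) = -1)
-2*(-6 + 5) + (d(E) - 5*5)*(-91) = -2*(-6 + 5) + (3 - 5*5)*(-91) = -2*(-1) + (3 - 25)*(-91) = 2 - 22*(-91) = 2 + 2002 = 2004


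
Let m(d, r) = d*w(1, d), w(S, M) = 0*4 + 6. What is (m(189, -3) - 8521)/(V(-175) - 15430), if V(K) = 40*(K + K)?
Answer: 7387/29430 ≈ 0.25100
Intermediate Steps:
V(K) = 80*K (V(K) = 40*(2*K) = 80*K)
w(S, M) = 6 (w(S, M) = 0 + 6 = 6)
m(d, r) = 6*d (m(d, r) = d*6 = 6*d)
(m(189, -3) - 8521)/(V(-175) - 15430) = (6*189 - 8521)/(80*(-175) - 15430) = (1134 - 8521)/(-14000 - 15430) = -7387/(-29430) = -7387*(-1/29430) = 7387/29430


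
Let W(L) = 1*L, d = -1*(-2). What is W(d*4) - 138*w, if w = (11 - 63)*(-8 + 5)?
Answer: -21520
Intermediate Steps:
d = 2
W(L) = L
w = 156 (w = -52*(-3) = 156)
W(d*4) - 138*w = 2*4 - 138*156 = 8 - 21528 = -21520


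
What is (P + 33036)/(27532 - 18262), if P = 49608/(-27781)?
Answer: 11765686/3301665 ≈ 3.5636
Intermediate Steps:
P = -3816/2137 (P = 49608*(-1/27781) = -3816/2137 ≈ -1.7857)
(P + 33036)/(27532 - 18262) = (-3816/2137 + 33036)/(27532 - 18262) = (70594116/2137)/9270 = (70594116/2137)*(1/9270) = 11765686/3301665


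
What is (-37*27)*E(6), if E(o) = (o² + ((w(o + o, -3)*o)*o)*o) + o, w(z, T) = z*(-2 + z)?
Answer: -25936038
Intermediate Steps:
E(o) = o + o² + 2*o⁴*(-2 + 2*o) (E(o) = (o² + ((((o + o)*(-2 + (o + o)))*o)*o)*o) + o = (o² + ((((2*o)*(-2 + 2*o))*o)*o)*o) + o = (o² + (((2*o*(-2 + 2*o))*o)*o)*o) + o = (o² + ((2*o²*(-2 + 2*o))*o)*o) + o = (o² + (2*o³*(-2 + 2*o))*o) + o = (o² + 2*o⁴*(-2 + 2*o)) + o = o + o² + 2*o⁴*(-2 + 2*o))
(-37*27)*E(6) = (-37*27)*(6*(1 + 6 + 4*6³*(-1 + 6))) = -5994*(1 + 6 + 4*216*5) = -5994*(1 + 6 + 4320) = -5994*4327 = -999*25962 = -25936038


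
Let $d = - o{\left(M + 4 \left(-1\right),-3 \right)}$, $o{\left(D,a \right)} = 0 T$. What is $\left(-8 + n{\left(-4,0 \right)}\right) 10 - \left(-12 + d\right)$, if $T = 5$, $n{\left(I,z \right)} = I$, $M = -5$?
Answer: $-108$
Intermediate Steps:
$o{\left(D,a \right)} = 0$ ($o{\left(D,a \right)} = 0 \cdot 5 = 0$)
$d = 0$ ($d = \left(-1\right) 0 = 0$)
$\left(-8 + n{\left(-4,0 \right)}\right) 10 - \left(-12 + d\right) = \left(-8 - 4\right) 10 - \left(-12 + 0\right) = \left(-12\right) 10 - -12 = -120 + 12 = -108$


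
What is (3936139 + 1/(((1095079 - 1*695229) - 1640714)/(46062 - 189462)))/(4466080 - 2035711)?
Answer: 610526665937/376969674852 ≈ 1.6196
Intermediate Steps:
(3936139 + 1/(((1095079 - 1*695229) - 1640714)/(46062 - 189462)))/(4466080 - 2035711) = (3936139 + 1/(((1095079 - 695229) - 1640714)/(-143400)))/2430369 = (3936139 + 1/((399850 - 1640714)*(-1/143400)))*(1/2430369) = (3936139 + 1/(-1240864*(-1/143400)))*(1/2430369) = (3936139 + 1/(155108/17925))*(1/2430369) = (3936139 + 17925/155108)*(1/2430369) = (610526665937/155108)*(1/2430369) = 610526665937/376969674852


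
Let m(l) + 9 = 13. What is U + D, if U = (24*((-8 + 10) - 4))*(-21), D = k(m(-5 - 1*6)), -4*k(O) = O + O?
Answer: 1006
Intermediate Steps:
m(l) = 4 (m(l) = -9 + 13 = 4)
k(O) = -O/2 (k(O) = -(O + O)/4 = -O/2)
D = -2 (D = -½*4 = -2)
U = 1008 (U = (24*(2 - 4))*(-21) = (24*(-2))*(-21) = -48*(-21) = 1008)
U + D = 1008 - 2 = 1006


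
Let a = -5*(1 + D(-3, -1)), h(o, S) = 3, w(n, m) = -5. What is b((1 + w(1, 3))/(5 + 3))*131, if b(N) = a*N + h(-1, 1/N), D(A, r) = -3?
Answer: -262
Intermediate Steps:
a = 10 (a = -5*(1 - 3) = -5*(-2) = 10)
b(N) = 3 + 10*N (b(N) = 10*N + 3 = 3 + 10*N)
b((1 + w(1, 3))/(5 + 3))*131 = (3 + 10*((1 - 5)/(5 + 3)))*131 = (3 + 10*(-4/8))*131 = (3 + 10*(-4*⅛))*131 = (3 + 10*(-½))*131 = (3 - 5)*131 = -2*131 = -262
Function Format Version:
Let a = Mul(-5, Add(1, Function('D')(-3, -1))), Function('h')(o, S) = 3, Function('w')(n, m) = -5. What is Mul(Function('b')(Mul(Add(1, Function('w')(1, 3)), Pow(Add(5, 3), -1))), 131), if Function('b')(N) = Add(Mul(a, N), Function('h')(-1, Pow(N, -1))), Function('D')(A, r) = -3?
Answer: -262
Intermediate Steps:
a = 10 (a = Mul(-5, Add(1, -3)) = Mul(-5, -2) = 10)
Function('b')(N) = Add(3, Mul(10, N)) (Function('b')(N) = Add(Mul(10, N), 3) = Add(3, Mul(10, N)))
Mul(Function('b')(Mul(Add(1, Function('w')(1, 3)), Pow(Add(5, 3), -1))), 131) = Mul(Add(3, Mul(10, Mul(Add(1, -5), Pow(Add(5, 3), -1)))), 131) = Mul(Add(3, Mul(10, Mul(-4, Pow(8, -1)))), 131) = Mul(Add(3, Mul(10, Mul(-4, Rational(1, 8)))), 131) = Mul(Add(3, Mul(10, Rational(-1, 2))), 131) = Mul(Add(3, -5), 131) = Mul(-2, 131) = -262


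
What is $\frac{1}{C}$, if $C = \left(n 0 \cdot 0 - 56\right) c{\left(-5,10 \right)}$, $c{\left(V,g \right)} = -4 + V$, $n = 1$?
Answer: $\frac{1}{504} \approx 0.0019841$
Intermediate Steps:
$C = 504$ ($C = \left(1 \cdot 0 \cdot 0 - 56\right) \left(-4 - 5\right) = \left(0 \cdot 0 - 56\right) \left(-9\right) = \left(0 - 56\right) \left(-9\right) = \left(-56\right) \left(-9\right) = 504$)
$\frac{1}{C} = \frac{1}{504}$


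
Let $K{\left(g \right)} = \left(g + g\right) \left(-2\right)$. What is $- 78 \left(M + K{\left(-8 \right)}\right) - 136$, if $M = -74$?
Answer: $3140$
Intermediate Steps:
$K{\left(g \right)} = - 4 g$ ($K{\left(g \right)} = 2 g \left(-2\right) = - 4 g$)
$- 78 \left(M + K{\left(-8 \right)}\right) - 136 = - 78 \left(-74 - -32\right) - 136 = - 78 \left(-74 + 32\right) - 136 = \left(-78\right) \left(-42\right) - 136 = 3276 - 136 = 3140$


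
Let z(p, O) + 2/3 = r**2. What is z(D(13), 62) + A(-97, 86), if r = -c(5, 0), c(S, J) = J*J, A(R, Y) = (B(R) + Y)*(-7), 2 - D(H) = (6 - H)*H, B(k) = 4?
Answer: -1892/3 ≈ -630.67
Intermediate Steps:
D(H) = 2 - H*(6 - H) (D(H) = 2 - (6 - H)*H = 2 - H*(6 - H))
A(R, Y) = -28 - 7*Y (A(R, Y) = (4 + Y)*(-7) = -28 - 7*Y)
c(S, J) = J**2
r = 0 (r = -1*0**2 = -1*0 = 0)
z(p, O) = -2/3 (z(p, O) = -2/3 + 0**2 = -2/3 + 0 = -2/3)
z(D(13), 62) + A(-97, 86) = -2/3 + (-28 - 7*86) = -2/3 + (-28 - 602) = -2/3 - 630 = -1892/3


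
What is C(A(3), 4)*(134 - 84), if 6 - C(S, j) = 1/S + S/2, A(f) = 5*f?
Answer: -235/3 ≈ -78.333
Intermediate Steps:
C(S, j) = 6 - 1/S - S/2 (C(S, j) = 6 - (1/S + S/2) = 6 + (-1/S - S/2) = 6 - 1/S - S/2)
C(A(3), 4)*(134 - 84) = (6 - 1/(5*3) - 5*3/2)*(134 - 84) = (6 - 1/15 - ½*15)*50 = (6 - 1*1/15 - 15/2)*50 = (6 - 1/15 - 15/2)*50 = -47/30*50 = -235/3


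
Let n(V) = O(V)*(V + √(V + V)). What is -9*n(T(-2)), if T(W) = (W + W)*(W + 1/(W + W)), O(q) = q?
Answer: -729 - 243*√2 ≈ -1072.7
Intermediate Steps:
T(W) = 2*W*(W + 1/(2*W)) (T(W) = (2*W)*(W + 1/(2*W)) = 2*W*(W + 1/(2*W)))
n(V) = V*(V + √2*√V) (n(V) = V*(V + √(V + V)) = V*(V + √(2*V)) = V*(V + √2*√V))
-9*n(T(-2)) = -9*(1 + 2*(-2)²)*((1 + 2*(-2)²) + √2*√(1 + 2*(-2)²)) = -9*(1 + 2*4)*((1 + 2*4) + √2*√(1 + 2*4)) = -9*(1 + 8)*((1 + 8) + √2*√(1 + 8)) = -81*(9 + √2*√9) = -81*(9 + √2*3) = -81*(9 + 3*√2) = -9*(81 + 27*√2) = -729 - 243*√2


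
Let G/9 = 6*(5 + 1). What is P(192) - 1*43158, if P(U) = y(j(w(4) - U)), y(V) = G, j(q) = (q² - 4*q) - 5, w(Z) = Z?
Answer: -42834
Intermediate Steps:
j(q) = -5 + q² - 4*q
G = 324 (G = 9*(6*(5 + 1)) = 9*(6*6) = 9*36 = 324)
y(V) = 324
P(U) = 324
P(192) - 1*43158 = 324 - 1*43158 = 324 - 43158 = -42834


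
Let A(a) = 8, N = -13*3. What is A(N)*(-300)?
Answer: -2400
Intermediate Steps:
N = -39
A(N)*(-300) = 8*(-300) = -2400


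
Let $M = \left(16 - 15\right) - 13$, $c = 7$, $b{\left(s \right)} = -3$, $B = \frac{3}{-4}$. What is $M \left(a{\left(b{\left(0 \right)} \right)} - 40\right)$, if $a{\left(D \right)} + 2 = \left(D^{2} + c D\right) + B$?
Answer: $657$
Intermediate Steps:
$B = - \frac{3}{4}$ ($B = 3 \left(- \frac{1}{4}\right) = - \frac{3}{4} \approx -0.75$)
$a{\left(D \right)} = - \frac{11}{4} + D^{2} + 7 D$ ($a{\left(D \right)} = -2 - \left(\frac{3}{4} - D^{2} - 7 D\right) = -2 + \left(- \frac{3}{4} + D^{2} + 7 D\right) = - \frac{11}{4} + D^{2} + 7 D$)
$M = -12$ ($M = 1 - 13 = -12$)
$M \left(a{\left(b{\left(0 \right)} \right)} - 40\right) = - 12 \left(\left(- \frac{11}{4} + \left(-3\right)^{2} + 7 \left(-3\right)\right) - 40\right) = - 12 \left(\left(- \frac{11}{4} + 9 - 21\right) - 40\right) = - 12 \left(- \frac{59}{4} - 40\right) = \left(-12\right) \left(- \frac{219}{4}\right) = 657$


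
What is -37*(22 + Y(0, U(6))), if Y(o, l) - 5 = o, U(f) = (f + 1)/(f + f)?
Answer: -999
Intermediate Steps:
U(f) = (1 + f)/(2*f) (U(f) = (1 + f)/((2*f)) = (1 + f)*(1/(2*f)) = (1 + f)/(2*f))
Y(o, l) = 5 + o
-37*(22 + Y(0, U(6))) = -37*(22 + (5 + 0)) = -37*(22 + 5) = -37*27 = -999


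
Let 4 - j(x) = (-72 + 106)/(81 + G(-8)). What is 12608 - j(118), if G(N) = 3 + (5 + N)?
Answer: 1020958/81 ≈ 12604.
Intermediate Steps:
G(N) = 8 + N
j(x) = 290/81 (j(x) = 4 - (-72 + 106)/(81 + (8 - 8)) = 4 - 34/(81 + 0) = 4 - 34/81 = 290/81)
12608 - j(118) = 12608 - 1*290/81 = 12608 - 290/81 = 1020958/81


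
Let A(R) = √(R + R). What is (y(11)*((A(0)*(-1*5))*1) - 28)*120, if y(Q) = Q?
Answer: -3360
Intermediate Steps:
A(R) = √2*√R (A(R) = √(2*R) = √2*√R)
(y(11)*((A(0)*(-1*5))*1) - 28)*120 = (11*(((√2*√0)*(-1*5))*1) - 28)*120 = (11*(((√2*0)*(-5))*1) - 28)*120 = (11*((0*(-5))*1) - 28)*120 = (11*(0*1) - 28)*120 = (11*0 - 28)*120 = (0 - 28)*120 = -28*120 = -3360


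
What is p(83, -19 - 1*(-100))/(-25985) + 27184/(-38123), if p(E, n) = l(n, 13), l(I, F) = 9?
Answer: -706719347/990626155 ≈ -0.71341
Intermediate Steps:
p(E, n) = 9
p(83, -19 - 1*(-100))/(-25985) + 27184/(-38123) = 9/(-25985) + 27184/(-38123) = 9*(-1/25985) + 27184*(-1/38123) = -9/25985 - 27184/38123 = -706719347/990626155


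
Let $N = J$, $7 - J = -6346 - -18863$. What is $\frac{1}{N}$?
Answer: $- \frac{1}{12510} \approx -7.9936 \cdot 10^{-5}$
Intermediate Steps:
$J = -12510$ ($J = 7 - \left(-6346 - -18863\right) = 7 - \left(-6346 + 18863\right) = 7 - 12517 = -12510$)
$N = -12510$
$\frac{1}{N} = \frac{1}{-12510} = - \frac{1}{12510}$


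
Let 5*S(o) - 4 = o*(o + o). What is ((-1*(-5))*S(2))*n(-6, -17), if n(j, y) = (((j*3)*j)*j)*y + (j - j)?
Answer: 132192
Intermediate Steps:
S(o) = 4/5 + 2*o**2/5 (S(o) = 4/5 + (o*(o + o))/5 = 4/5 + (o*(2*o))/5 = 4/5 + (2*o**2)/5 = 4/5 + 2*o**2/5)
n(j, y) = 3*y*j**3 (n(j, y) = (((3*j)*j)*j)*y + 0 = ((3*j**2)*j)*y + 0 = (3*j**3)*y + 0 = 3*y*j**3 + 0 = 3*y*j**3)
((-1*(-5))*S(2))*n(-6, -17) = ((-1*(-5))*(4/5 + (2/5)*2**2))*(3*(-17)*(-6)**3) = (5*(4/5 + (2/5)*4))*(3*(-17)*(-216)) = (5*(4/5 + 8/5))*11016 = (5*(12/5))*11016 = 12*11016 = 132192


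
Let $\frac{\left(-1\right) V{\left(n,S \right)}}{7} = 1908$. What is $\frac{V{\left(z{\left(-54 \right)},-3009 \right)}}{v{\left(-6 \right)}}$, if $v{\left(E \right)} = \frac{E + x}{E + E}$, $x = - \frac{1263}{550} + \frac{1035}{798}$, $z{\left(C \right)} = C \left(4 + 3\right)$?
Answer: $- \frac{976991400}{42667} \approx -22898.0$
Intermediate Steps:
$z{\left(C \right)} = 7 C$ ($z{\left(C \right)} = C 7 = 7 C$)
$V{\left(n,S \right)} = -13356$ ($V{\left(n,S \right)} = \left(-7\right) 1908 = -13356$)
$x = - \frac{36552}{36575}$ ($x = \left(-1263\right) \frac{1}{550} + 1035 \cdot \frac{1}{798} = - \frac{1263}{550} + \frac{345}{266} = - \frac{36552}{36575} \approx -0.99937$)
$v{\left(E \right)} = \frac{- \frac{36552}{36575} + E}{2 E}$ ($v{\left(E \right)} = \frac{E - \frac{36552}{36575}}{E + E} = \frac{- \frac{36552}{36575} + E}{2 E}$)
$\frac{V{\left(z{\left(-54 \right)},-3009 \right)}}{v{\left(-6 \right)}} = - \frac{13356}{\frac{1}{73150} \frac{1}{-6} \left(-36552 + 36575 \left(-6\right)\right)} = - \frac{13356}{\frac{1}{73150} \left(- \frac{1}{6}\right) \left(-36552 - 219450\right)} = - \frac{13356}{\frac{1}{73150} \left(- \frac{1}{6}\right) \left(-256002\right)} = - \frac{13356}{\frac{42667}{73150}} = \left(-13356\right) \frac{73150}{42667} = - \frac{976991400}{42667}$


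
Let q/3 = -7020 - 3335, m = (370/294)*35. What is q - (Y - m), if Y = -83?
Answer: -649697/21 ≈ -30938.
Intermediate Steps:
m = 925/21 (m = (370*(1/294))*35 = (185/147)*35 = 925/21 ≈ 44.048)
q = -31065 (q = 3*(-7020 - 3335) = 3*(-10355) = -31065)
q - (Y - m) = -31065 - (-83 - 1*925/21) = -31065 - (-83 - 925/21) = -31065 - 1*(-2668/21) = -31065 + 2668/21 = -649697/21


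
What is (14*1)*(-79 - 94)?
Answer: -2422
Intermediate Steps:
(14*1)*(-79 - 94) = 14*(-173) = -2422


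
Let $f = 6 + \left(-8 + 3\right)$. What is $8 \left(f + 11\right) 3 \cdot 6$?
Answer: $1728$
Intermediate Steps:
$f = 1$ ($f = 6 - 5 = 1$)
$8 \left(f + 11\right) 3 \cdot 6 = 8 \left(1 + 11\right) 3 \cdot 6 = 8 \cdot 12 \cdot 18 = 8 \cdot 216 = 1728$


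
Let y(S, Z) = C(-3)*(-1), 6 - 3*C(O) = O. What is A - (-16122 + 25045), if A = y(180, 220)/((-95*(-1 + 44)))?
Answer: -36450452/4085 ≈ -8923.0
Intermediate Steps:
C(O) = 2 - O/3
y(S, Z) = -3 (y(S, Z) = (2 - ⅓*(-3))*(-1) = (2 + 1)*(-1) = 3*(-1) = -3)
A = 3/4085 (A = -3*(-1/(95*(-1 + 44))) = -3/((-95*43)) = -3/(-4085) = -3*(-1/4085) = 3/4085 ≈ 0.00073439)
A - (-16122 + 25045) = 3/4085 - (-16122 + 25045) = 3/4085 - 1*8923 = 3/4085 - 8923 = -36450452/4085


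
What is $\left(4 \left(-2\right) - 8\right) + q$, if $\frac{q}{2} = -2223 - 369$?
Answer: $-5200$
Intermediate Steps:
$q = -5184$ ($q = 2 \left(-2223 - 369\right) = 2 \left(-2592\right) = -5184$)
$\left(4 \left(-2\right) - 8\right) + q = \left(4 \left(-2\right) - 8\right) - 5184 = \left(-8 - 8\right) - 5184 = -16 - 5184 = -5200$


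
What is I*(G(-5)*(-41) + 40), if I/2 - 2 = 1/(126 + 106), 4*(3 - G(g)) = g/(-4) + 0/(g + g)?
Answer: -522195/1856 ≈ -281.35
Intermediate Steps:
G(g) = 3 + g/16 (G(g) = 3 - (g/(-4) + 0/(g + g))/4 = 3 - (g*(-¼) + 0/((2*g)))/4 = 3 - (-g/4 + 0*(1/(2*g)))/4 = 3 - (-g/4 + 0)/4 = 3 - (-1)*g/16 = 3 + g/16)
I = 465/116 (I = 4 + 2/(126 + 106) = 4 + 2/232 = 4 + 2*(1/232) = 4 + 1/116 = 465/116 ≈ 4.0086)
I*(G(-5)*(-41) + 40) = 465*((3 + (1/16)*(-5))*(-41) + 40)/116 = 465*((3 - 5/16)*(-41) + 40)/116 = 465*((43/16)*(-41) + 40)/116 = 465*(-1763/16 + 40)/116 = (465/116)*(-1123/16) = -522195/1856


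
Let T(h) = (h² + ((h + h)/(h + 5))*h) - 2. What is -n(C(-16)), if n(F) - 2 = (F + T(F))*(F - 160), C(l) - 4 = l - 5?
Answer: 78525/2 ≈ 39263.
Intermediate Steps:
T(h) = -2 + h² + 2*h²/(5 + h) (T(h) = (h² + ((2*h)/(5 + h))*h) - 2 = (h² + (2*h/(5 + h))*h) - 2 = (h² + 2*h²/(5 + h)) - 2 = -2 + h² + 2*h²/(5 + h))
C(l) = -1 + l (C(l) = 4 + (l - 5) = 4 + (-5 + l) = -1 + l)
n(F) = 2 + (-160 + F)*(F + (-10 + F³ - 2*F + 7*F²)/(5 + F)) (n(F) = 2 + (F + (-10 + F³ - 2*F + 7*F²)/(5 + F))*(F - 160) = 2 + (F + (-10 + F³ - 2*F + 7*F²)/(5 + F))*(-160 + F) = 2 + (-160 + F)*(F + (-10 + F³ - 2*F + 7*F²)/(5 + F)))
-n(C(-16)) = -(1610 + (-1 - 16)⁴ - 1277*(-1 - 16)² - 488*(-1 - 16) - 152*(-1 - 16)³)/(5 + (-1 - 16)) = -(1610 + (-17)⁴ - 1277*(-17)² - 488*(-17) - 152*(-17)³)/(5 - 17) = -(1610 + 83521 - 1277*289 + 8296 - 152*(-4913))/(-12) = -(-1)*(1610 + 83521 - 369053 + 8296 + 746776)/12 = -(-1)*471150/12 = -1*(-78525/2) = 78525/2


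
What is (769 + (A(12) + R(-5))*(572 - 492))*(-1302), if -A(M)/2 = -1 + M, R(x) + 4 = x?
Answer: 2227722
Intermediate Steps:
R(x) = -4 + x
A(M) = 2 - 2*M (A(M) = -2*(-1 + M) = 2 - 2*M)
(769 + (A(12) + R(-5))*(572 - 492))*(-1302) = (769 + ((2 - 2*12) + (-4 - 5))*(572 - 492))*(-1302) = (769 + ((2 - 24) - 9)*80)*(-1302) = (769 + (-22 - 9)*80)*(-1302) = (769 - 31*80)*(-1302) = (769 - 2480)*(-1302) = -1711*(-1302) = 2227722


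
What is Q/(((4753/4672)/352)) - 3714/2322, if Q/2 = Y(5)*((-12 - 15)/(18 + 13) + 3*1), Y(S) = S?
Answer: 419958223163/57021741 ≈ 7364.9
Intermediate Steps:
Q = 660/31 (Q = 2*(5*((-12 - 15)/(18 + 13) + 3*1)) = 2*(5*(-27/31 + 3)) = 2*(5*(66/31)) = 2*(330/31) = 660/31 ≈ 21.290)
Q/(((4753/4672)/352)) - 3714/2322 = 660/(31*(((4753/4672)/352))) - 3714/2322 = 660/(31*(((4753*(1/4672))*(1/352)))) - 3714*1/2322 = 660/(31*(((4753/4672)*(1/352)))) - 619/387 = 660/(31*(4753/1644544)) - 619/387 = (660/31)*(1644544/4753) - 619/387 = 1085399040/147343 - 619/387 = 419958223163/57021741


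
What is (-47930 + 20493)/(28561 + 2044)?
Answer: -27437/30605 ≈ -0.89649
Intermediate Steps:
(-47930 + 20493)/(28561 + 2044) = -27437/30605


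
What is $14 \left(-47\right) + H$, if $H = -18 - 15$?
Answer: $-691$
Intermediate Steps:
$H = -33$
$14 \left(-47\right) + H = 14 \left(-47\right) - 33 = -658 - 33 = -691$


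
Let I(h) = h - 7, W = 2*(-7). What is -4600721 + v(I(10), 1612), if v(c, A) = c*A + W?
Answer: -4595899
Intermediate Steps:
W = -14
I(h) = -7 + h
v(c, A) = -14 + A*c (v(c, A) = c*A - 14 = A*c - 14 = -14 + A*c)
-4600721 + v(I(10), 1612) = -4600721 + (-14 + 1612*(-7 + 10)) = -4600721 + (-14 + 1612*3) = -4600721 + (-14 + 4836) = -4600721 + 4822 = -4595899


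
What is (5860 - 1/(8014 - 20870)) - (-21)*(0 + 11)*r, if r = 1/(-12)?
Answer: 75088683/12856 ≈ 5840.8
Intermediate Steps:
r = -1/12 ≈ -0.083333
(5860 - 1/(8014 - 20870)) - (-21)*(0 + 11)*r = (5860 - 1/(8014 - 20870)) - (-21)*(0 + 11)*(-1/12) = (5860 - 1/(-12856)) - (-21)*11*(-1/12) = (5860 - 1*(-1/12856)) - (-21)*(-11)/12 = (5860 + 1/12856) - 1*77/4 = 75336161/12856 - 77/4 = 75088683/12856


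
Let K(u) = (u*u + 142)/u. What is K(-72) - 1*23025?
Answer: -831563/36 ≈ -23099.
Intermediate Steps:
K(u) = (142 + u**2)/u (K(u) = (u**2 + 142)/u = (142 + u**2)/u)
K(-72) - 1*23025 = (-72 + 142/(-72)) - 1*23025 = (-72 + 142*(-1/72)) - 23025 = (-72 - 71/36) - 23025 = -2663/36 - 23025 = -831563/36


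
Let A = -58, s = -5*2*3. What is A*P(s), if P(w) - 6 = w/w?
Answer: -406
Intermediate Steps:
s = -30 (s = -10*3 = -30)
P(w) = 7 (P(w) = 6 + w/w = 6 + 1 = 7)
A*P(s) = -58*7 = -406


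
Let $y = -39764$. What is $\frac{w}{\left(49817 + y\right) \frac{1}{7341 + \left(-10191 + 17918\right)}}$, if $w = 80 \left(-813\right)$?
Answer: $- \frac{326674240}{3351} \approx -97486.0$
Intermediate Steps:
$w = -65040$
$\frac{w}{\left(49817 + y\right) \frac{1}{7341 + \left(-10191 + 17918\right)}} = - \frac{65040}{\left(49817 - 39764\right) \frac{1}{7341 + \left(-10191 + 17918\right)}} = - \frac{65040}{10053 \frac{1}{7341 + 7727}} = - \frac{65040}{10053 \cdot \frac{1}{15068}} = - \frac{65040}{\frac{10053}{15068}} = \left(-65040\right) \frac{15068}{10053} = - \frac{326674240}{3351}$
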